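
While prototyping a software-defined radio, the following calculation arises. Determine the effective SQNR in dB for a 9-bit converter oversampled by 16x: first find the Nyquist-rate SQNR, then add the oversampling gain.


Step 1 — baseline SQNR at Nyquist:
SQNR_base = 6.02*N + 1.76
          = 6.02*9 + 1.76
          = 55.94 dB

Step 2 — oversampling processing gain:
G = 10*log10(OSR) = 10*log10(16) = 12.04 dB

Step 3 — total:
SQNR_total = 55.94 + 12.04 = 67.98 dB

Base SQNR = 55.94 dB; oversampled SQNR = 67.98 dB


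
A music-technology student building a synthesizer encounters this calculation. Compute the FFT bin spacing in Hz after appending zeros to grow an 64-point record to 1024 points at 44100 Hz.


Frequency resolution after zero-padding:
N_padded = 64 * 16 = 1024
df = fs / N_padded
   = 44100 / 1024
   = 43.0664 Hz

43.0664 Hz


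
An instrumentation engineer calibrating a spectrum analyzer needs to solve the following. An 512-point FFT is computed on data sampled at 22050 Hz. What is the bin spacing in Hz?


DFT frequency resolution:
df = fs / N
   = 22050 / 512
   = 43.0664 Hz

43.0664 Hz


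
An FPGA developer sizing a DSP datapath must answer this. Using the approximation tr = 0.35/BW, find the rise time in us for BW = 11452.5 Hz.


Rise time from bandwidth relationship:
tr = 0.35 / BW
   = 0.35 / 11452.5
   = 3.056101288e-05 s
   = 30.561 us

30.561 us


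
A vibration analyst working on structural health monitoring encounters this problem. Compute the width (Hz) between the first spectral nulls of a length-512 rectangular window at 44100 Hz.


Main lobe width for a rectangular window:
Width = 2 * fs / N
      = 2 * 44100 / 512
      = 88200 / 512
      = 172.266 Hz

172.266 Hz


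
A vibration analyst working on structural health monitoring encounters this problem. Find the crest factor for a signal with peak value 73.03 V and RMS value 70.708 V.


Crest factor is the ratio of peak to RMS:
CF = V_peak / V_rms
   = 73.03 / 70.708
   = 1.0328

1.0328


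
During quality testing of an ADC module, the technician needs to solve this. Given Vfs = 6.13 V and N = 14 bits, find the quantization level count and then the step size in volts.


Step 1 — number of quantization levels:
L = 2^N = 2^14 = 16384

Step 2 — LSB step size:
delta = Vfs / L
      = 6.13 / 16384
      = 0.00037415 V

Levels = 16384; step size = 0.00037415 V


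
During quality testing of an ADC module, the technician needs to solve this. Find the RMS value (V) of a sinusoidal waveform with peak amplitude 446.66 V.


RMS voltage for a sinusoidal waveform:
V_rms = V_peak / sqrt(2)
      = 446.66 / 1.414214
      = 315.836 V

315.836 V


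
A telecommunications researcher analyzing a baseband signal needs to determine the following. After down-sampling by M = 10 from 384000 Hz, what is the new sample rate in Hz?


Decimation reduces the sample rate:
fs_out = fs_in / M
       = 384000 / 10
       = 38400.0 Hz

38400.0 Hz


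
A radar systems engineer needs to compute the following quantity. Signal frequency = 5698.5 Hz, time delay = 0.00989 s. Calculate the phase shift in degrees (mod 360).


Phase shift from frequency and time delay:
phi = 360 * f * t_delay
    = 360 * 5698.5 * 0.00989
    = 20288.94 degrees
    mod 360 = 128.94 degrees

128.94 degrees


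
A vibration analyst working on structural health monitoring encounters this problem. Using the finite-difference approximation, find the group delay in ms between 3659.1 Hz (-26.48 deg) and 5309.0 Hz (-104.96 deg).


Group delay from phase difference:
tau = -d(phi)/d(omega)
d(phi) = -78.48 deg = -1.369734 rad
d(omega) = 2*pi*(5309.0 - 3659.1) = 10366.6274 rad/s
tau = -(-1.369734) / 10366.6274
    = 0.1321 ms

0.1321 ms


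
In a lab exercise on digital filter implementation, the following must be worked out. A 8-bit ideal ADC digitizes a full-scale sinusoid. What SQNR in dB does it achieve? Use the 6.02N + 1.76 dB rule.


Theoretical SNR for a full-scale sinusoid:
SNR = 6.02 * N + 1.76
    = 6.02 * 8 + 1.76
    = 48.16 + 1.76
    = 49.92 dB

49.92 dB


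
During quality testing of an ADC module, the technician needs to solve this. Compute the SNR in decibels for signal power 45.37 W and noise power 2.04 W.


SNR in decibels:
SNR = 10 * log10(Ps / Pn)
    = 10 * log10(45.37 / 2.04)
    = 10 * log10(22.2402)
    = 10 * 1.3471
    = 13.47 dB

13.47 dB


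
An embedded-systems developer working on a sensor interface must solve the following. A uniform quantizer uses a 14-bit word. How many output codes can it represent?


Number of quantization levels = 2^N
= 2^14
= 16384

16384


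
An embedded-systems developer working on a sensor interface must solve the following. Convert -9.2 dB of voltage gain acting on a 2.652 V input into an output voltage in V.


Output voltage from dB gain:
V_out = V_in * 10^(gain_dB / 20)
      = 2.652 * 10^(-9.2 / 20)
      = 2.652 * 0.346737
      = 0.9195 V

0.9195 V


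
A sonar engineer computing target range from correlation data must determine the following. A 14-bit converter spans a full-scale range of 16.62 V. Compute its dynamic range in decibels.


Dynamic range from full-scale to LSB:
V_min = V_max / 2^bits = 16.62 / 2^14
DR = 20 * log10(V_max / V_min)
   = 20 * log10(2^14)
   = 20 * 14 * log10(2)
   = 84.29 dB

84.29 dB


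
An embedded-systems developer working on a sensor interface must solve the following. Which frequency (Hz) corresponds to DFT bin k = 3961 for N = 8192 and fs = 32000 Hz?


Frequency of DFT bin k:
f_k = k * fs / N
    = 3961 * 32000 / 8192
    = 126752000 / 8192
    = 15472.656 Hz

15472.656 Hz


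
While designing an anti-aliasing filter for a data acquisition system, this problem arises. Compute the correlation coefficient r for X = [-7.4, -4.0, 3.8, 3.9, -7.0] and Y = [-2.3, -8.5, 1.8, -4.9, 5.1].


Pearson correlation coefficient (population):
r = cov(X,Y) / (std(X) * std(Y))
Mean X = -2.14, Mean Y = -1.76
Cov(X,Y) = -3.1564
Std(X) = 5.030149, Std(Y) = 4.802333
r = -0.1307

-0.1307


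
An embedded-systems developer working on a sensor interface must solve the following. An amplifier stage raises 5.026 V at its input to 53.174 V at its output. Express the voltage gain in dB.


Voltage gain in dB:
G = 20 * log10(Vout / Vin)
  = 20 * log10(53.174 / 5.026)
  = 20 * log10(10.579785)
  = 20 * 1.024477
  = 20.49 dB

20.49 dB


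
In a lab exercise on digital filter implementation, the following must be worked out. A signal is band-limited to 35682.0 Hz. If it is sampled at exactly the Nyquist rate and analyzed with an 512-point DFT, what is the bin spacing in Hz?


Step 1 — Nyquist sampling rate:
fs = 2 * fmax = 2 * 35682.0 = 71364.0 Hz

Step 2 — DFT bin spacing:
df = fs / N = 71364.0 / 512 = 139.3828 Hz

139.3828 Hz


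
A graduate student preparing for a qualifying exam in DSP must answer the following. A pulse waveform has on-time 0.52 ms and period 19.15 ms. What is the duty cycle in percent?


Duty cycle as a percentage:
DC = (t_on / T) * 100
   = (0.52 / 19.15) * 100
   = 0.027154 * 100
   = 2.72 %

2.72 %


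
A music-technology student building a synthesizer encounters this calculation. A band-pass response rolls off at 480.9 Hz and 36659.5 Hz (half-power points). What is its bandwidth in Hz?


Bandwidth is the difference of -3dB frequencies:
BW = f_high - f_low
   = 36659.5 - 480.9
   = 36178.6 Hz

36178.6 Hz


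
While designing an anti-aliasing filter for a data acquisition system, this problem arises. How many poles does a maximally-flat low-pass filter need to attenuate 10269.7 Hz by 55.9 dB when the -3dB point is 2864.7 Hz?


Butterworth filter order formula:
n = log10(10^(A/10) - 1) / (2 * log10(f_stop/f_pass))
10^(55.9/10) - 1 = 389044.145
f_stop/f_pass = 10269.7 / 2864.7 = 3.5849
n = 5.0408 -> ceil = 6

6


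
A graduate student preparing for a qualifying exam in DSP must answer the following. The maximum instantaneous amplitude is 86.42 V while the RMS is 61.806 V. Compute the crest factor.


Crest factor is the ratio of peak to RMS:
CF = V_peak / V_rms
   = 86.42 / 61.806
   = 1.3982

1.3982


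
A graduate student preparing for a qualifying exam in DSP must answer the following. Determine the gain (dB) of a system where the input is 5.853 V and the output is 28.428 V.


Voltage gain in dB:
G = 20 * log10(Vout / Vin)
  = 20 * log10(28.428 / 5.853)
  = 20 * log10(4.856996)
  = 20 * 0.686368
  = 13.73 dB

13.73 dB


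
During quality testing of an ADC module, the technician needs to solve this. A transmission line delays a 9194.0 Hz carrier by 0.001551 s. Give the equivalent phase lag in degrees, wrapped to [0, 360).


Phase shift from frequency and time delay:
phi = 360 * f * t_delay
    = 360 * 9194.0 * 0.001551
    = 5133.56 degrees
    mod 360 = 93.56 degrees

93.56 degrees


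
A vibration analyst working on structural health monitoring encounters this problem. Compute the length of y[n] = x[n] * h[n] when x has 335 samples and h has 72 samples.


Linear convolution output length:
L = N + M - 1
  = 335 + 72 - 1
  = 406 samples

406


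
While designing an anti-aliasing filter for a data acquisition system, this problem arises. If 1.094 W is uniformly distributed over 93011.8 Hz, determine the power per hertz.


Power spectral density:
PSD = P / BW
    = 1.094 / 93011.8
    = 1.176e-05 W/Hz

1.176e-05 W/Hz


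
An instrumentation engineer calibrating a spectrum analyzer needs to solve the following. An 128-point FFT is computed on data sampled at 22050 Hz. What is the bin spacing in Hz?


DFT frequency resolution:
df = fs / N
   = 22050 / 128
   = 172.2656 Hz

172.2656 Hz


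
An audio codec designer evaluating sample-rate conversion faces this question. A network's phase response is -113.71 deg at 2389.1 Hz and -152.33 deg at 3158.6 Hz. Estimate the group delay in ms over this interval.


Group delay from phase difference:
tau = -d(phi)/d(omega)
d(phi) = -38.62 deg = -0.674046 rad
d(omega) = 2*pi*(3158.6 - 2389.1) = 4834.9111 rad/s
tau = -(-0.674046) / 4834.9111
    = 0.1394 ms

0.1394 ms


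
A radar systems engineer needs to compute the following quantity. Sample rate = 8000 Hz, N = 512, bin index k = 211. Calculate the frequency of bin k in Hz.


Frequency of DFT bin k:
f_k = k * fs / N
    = 211 * 8000 / 512
    = 1688000 / 512
    = 3296.875 Hz

3296.875 Hz


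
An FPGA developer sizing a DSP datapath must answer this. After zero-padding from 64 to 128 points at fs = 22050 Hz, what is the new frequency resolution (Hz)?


Frequency resolution after zero-padding:
N_padded = 64 * 2 = 128
df = fs / N_padded
   = 22050 / 128
   = 172.2656 Hz

172.2656 Hz


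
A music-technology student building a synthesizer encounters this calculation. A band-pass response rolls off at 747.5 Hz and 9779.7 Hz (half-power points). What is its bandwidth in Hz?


Bandwidth is the difference of -3dB frequencies:
BW = f_high - f_low
   = 9779.7 - 747.5
   = 9032.2 Hz

9032.2 Hz


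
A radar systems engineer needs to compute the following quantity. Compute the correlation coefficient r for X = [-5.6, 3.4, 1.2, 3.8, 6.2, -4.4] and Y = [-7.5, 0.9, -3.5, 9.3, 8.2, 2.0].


Pearson correlation coefficient (population):
r = cov(X,Y) / (std(X) * std(Y))
Mean X = 0.7667, Mean Y = 1.5667
Cov(X,Y) = 18.505556
Std(X) = 4.341147, Std(Y) = 5.948576
r = 0.7166

0.7166


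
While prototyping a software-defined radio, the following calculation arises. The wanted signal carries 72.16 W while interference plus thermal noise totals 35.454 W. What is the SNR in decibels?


SNR in decibels:
SNR = 10 * log10(Ps / Pn)
    = 10 * log10(72.16 / 35.454)
    = 10 * log10(2.0353)
    = 10 * 0.3086
    = 3.09 dB

3.09 dB


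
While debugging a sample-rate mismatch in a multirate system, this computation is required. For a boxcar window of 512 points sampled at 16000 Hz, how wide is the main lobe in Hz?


Main lobe width for a rectangular window:
Width = 2 * fs / N
      = 2 * 16000 / 512
      = 32000 / 512
      = 62.5 Hz

62.5 Hz


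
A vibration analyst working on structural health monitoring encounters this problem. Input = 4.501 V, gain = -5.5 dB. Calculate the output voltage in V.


Output voltage from dB gain:
V_out = V_in * 10^(gain_dB / 20)
      = 4.501 * 10^(-5.5 / 20)
      = 4.501 * 0.530884
      = 2.3895 V

2.3895 V


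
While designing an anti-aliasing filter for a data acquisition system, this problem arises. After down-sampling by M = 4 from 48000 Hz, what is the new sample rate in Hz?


Decimation reduces the sample rate:
fs_out = fs_in / M
       = 48000 / 4
       = 12000.0 Hz

12000.0 Hz


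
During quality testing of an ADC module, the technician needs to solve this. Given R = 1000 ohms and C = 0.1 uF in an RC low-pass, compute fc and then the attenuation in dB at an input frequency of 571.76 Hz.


Step 1 — cutoff frequency:
fc = 1 / (2*pi*R*C)
C = 0.1 uF = 1e-07 F
fc = 1 / (2*pi*1000*1e-07)
   = 1591.549 Hz

Step 2 — magnitude at f = 571.76 Hz:
|H(f)| = 1 / sqrt(1 + (f/fc)^2)
f/fc = 571.76 / 1591.549 = 0.359248
|H| = 1 / sqrt(1 + 0.129059) = 0.9411128
|H|_dB = 20*log10(0.9411128) = -0.53 dB

fc = 1591.549 Hz; |H(571.76 Hz)| = -0.53 dB


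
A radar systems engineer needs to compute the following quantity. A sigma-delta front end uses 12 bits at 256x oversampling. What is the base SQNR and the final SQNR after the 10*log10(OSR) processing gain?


Step 1 — baseline SQNR at Nyquist:
SQNR_base = 6.02*N + 1.76
          = 6.02*12 + 1.76
          = 74.0 dB

Step 2 — oversampling processing gain:
G = 10*log10(OSR) = 10*log10(256) = 24.08 dB

Step 3 — total:
SQNR_total = 74.0 + 24.08 = 98.08 dB

Base SQNR = 74.0 dB; oversampled SQNR = 98.08 dB


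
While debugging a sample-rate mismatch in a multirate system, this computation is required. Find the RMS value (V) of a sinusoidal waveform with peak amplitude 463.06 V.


RMS voltage for a sinusoidal waveform:
V_rms = V_peak / sqrt(2)
      = 463.06 / 1.414214
      = 327.433 V

327.433 V


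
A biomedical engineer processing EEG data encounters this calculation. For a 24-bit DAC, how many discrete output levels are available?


Number of quantization levels = 2^N
= 2^24
= 16777216

16777216


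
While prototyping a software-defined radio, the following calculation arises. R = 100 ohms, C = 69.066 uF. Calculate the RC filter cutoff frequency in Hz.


Cutoff frequency of a first-order RC filter:
fc = 1 / (2 * pi * R * C)
C = 69.066 uF = 6.9066e-05 F
fc = 1 / (2 * pi * 100 * 6.9066e-05)
   = 1 / 0.043395447642567
   = 23.043892 Hz

23.043892 Hz


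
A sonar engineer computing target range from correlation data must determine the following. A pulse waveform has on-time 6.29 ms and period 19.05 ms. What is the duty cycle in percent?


Duty cycle as a percentage:
DC = (t_on / T) * 100
   = (6.29 / 19.05) * 100
   = 0.330184 * 100
   = 33.02 %

33.02 %


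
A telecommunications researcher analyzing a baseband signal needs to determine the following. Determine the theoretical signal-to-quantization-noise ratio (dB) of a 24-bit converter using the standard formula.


Theoretical SNR for a full-scale sinusoid:
SNR = 6.02 * N + 1.76
    = 6.02 * 24 + 1.76
    = 144.48 + 1.76
    = 146.24 dB

146.24 dB


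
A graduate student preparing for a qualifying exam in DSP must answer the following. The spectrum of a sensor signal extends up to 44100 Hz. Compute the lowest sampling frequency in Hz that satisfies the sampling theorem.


The Nyquist rate is twice the maximum frequency component.
fs_min = 2 * fmax
      = 2 * 44100
      = 88200 Hz

88200


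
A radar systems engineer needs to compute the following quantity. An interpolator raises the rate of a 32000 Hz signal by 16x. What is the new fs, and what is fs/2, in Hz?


Step 1 — output sample rate after interpolation by L:
fs_out = L * fs_in = 16 * 32000 = 512000 Hz

Step 2 — Nyquist frequency of the output stream:
f_Nyq = fs_out / 2 = 512000 / 2 = 256000.0 Hz

fs_out = 512000 Hz; f_Nyquist = 256000.0 Hz


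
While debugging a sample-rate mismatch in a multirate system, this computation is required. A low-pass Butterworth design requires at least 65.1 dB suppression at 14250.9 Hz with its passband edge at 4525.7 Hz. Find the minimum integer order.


Butterworth filter order formula:
n = log10(10^(A/10) - 1) / (2 * log10(f_stop/f_pass))
10^(65.1/10) - 1 = 3235935.5693
f_stop/f_pass = 14250.9 / 4525.7 = 3.1489
n = 6.5341 -> ceil = 7

7


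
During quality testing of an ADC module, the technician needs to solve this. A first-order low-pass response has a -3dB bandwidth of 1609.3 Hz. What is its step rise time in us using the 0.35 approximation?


Rise time from bandwidth relationship:
tr = 0.35 / BW
   = 0.35 / 1609.3
   = 0.0002174858634 s
   = 217.4859 us

217.4859 us


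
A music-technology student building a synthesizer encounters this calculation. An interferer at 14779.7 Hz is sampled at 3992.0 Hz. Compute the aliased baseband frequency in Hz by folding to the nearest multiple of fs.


Compute the nearest integer multiple of fs to the signal:
n = round(14779.7 / 3992.0) = 4
f_alias = |14779.7 - 4 * 3992.0|
        = |14779.7 - 15968.0|
        = 1188.3 Hz

1188.3


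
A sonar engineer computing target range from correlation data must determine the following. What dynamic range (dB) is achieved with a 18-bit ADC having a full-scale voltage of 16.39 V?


Dynamic range from full-scale to LSB:
V_min = V_max / 2^bits = 16.39 / 2^18
DR = 20 * log10(V_max / V_min)
   = 20 * log10(2^18)
   = 20 * 18 * log10(2)
   = 108.37 dB

108.37 dB


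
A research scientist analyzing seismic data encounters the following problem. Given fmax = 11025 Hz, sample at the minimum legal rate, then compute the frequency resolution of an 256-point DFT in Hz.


Step 1 — Nyquist sampling rate:
fs = 2 * fmax = 2 * 11025 = 22050 Hz

Step 2 — DFT bin spacing:
df = fs / N = 22050 / 256 = 86.1328 Hz

86.1328 Hz


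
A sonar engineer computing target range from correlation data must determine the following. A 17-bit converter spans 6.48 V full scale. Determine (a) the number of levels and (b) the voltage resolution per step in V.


Step 1 — number of quantization levels:
L = 2^N = 2^17 = 131072

Step 2 — LSB step size:
delta = Vfs / L
      = 6.48 / 131072
      = 4.944e-05 V

Levels = 131072; step size = 4.944e-05 V


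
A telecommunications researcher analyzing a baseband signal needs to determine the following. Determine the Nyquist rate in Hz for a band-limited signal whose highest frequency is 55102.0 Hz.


The Nyquist rate is twice the maximum frequency component.
fs_min = 2 * fmax
      = 2 * 55102.0
      = 110204.0 Hz

110204.0


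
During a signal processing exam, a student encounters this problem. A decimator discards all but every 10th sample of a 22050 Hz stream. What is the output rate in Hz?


Decimation reduces the sample rate:
fs_out = fs_in / M
       = 22050 / 10
       = 2205.0 Hz

2205.0 Hz


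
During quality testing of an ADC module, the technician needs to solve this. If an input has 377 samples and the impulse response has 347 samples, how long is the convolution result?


Linear convolution output length:
L = N + M - 1
  = 377 + 347 - 1
  = 723 samples

723


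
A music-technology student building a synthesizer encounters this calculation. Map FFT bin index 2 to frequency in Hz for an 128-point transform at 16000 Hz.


Frequency of DFT bin k:
f_k = k * fs / N
    = 2 * 16000 / 128
    = 32000 / 128
    = 250.0 Hz

250.0 Hz


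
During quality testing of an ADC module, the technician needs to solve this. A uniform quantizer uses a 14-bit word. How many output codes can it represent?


Number of quantization levels = 2^N
= 2^14
= 16384

16384


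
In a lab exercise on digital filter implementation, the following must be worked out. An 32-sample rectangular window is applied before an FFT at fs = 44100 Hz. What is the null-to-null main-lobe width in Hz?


Main lobe width for a rectangular window:
Width = 2 * fs / N
      = 2 * 44100 / 32
      = 88200 / 32
      = 2756.25 Hz

2756.25 Hz


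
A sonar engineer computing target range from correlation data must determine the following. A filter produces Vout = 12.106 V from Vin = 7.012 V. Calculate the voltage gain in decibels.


Voltage gain in dB:
G = 20 * log10(Vout / Vin)
  = 20 * log10(12.106 / 7.012)
  = 20 * log10(1.726469)
  = 20 * 0.237159
  = 4.74 dB

4.74 dB


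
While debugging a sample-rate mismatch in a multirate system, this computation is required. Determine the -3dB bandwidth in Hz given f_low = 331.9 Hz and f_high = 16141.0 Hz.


Bandwidth is the difference of -3dB frequencies:
BW = f_high - f_low
   = 16141.0 - 331.9
   = 15809.1 Hz

15809.1 Hz


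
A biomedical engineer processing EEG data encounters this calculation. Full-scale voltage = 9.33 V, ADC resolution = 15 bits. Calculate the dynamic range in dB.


Dynamic range from full-scale to LSB:
V_min = V_max / 2^bits = 9.33 / 2^15
DR = 20 * log10(V_max / V_min)
   = 20 * log10(2^15)
   = 20 * 15 * log10(2)
   = 90.31 dB

90.31 dB


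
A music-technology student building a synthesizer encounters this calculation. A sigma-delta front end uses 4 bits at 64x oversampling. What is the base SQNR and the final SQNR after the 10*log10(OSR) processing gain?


Step 1 — baseline SQNR at Nyquist:
SQNR_base = 6.02*N + 1.76
          = 6.02*4 + 1.76
          = 25.84 dB

Step 2 — oversampling processing gain:
G = 10*log10(OSR) = 10*log10(64) = 18.06 dB

Step 3 — total:
SQNR_total = 25.84 + 18.06 = 43.9 dB

Base SQNR = 25.84 dB; oversampled SQNR = 43.9 dB


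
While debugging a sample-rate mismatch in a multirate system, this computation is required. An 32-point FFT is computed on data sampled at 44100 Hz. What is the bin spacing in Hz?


DFT frequency resolution:
df = fs / N
   = 44100 / 32
   = 1378.125 Hz

1378.125 Hz


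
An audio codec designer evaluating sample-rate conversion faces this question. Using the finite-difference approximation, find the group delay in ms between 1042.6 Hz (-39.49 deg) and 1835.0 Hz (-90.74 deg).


Group delay from phase difference:
tau = -d(phi)/d(omega)
d(phi) = -51.25 deg = -0.894481 rad
d(omega) = 2*pi*(1835.0 - 1042.6) = 4978.796 rad/s
tau = -(-0.894481) / 4978.796
    = 0.1797 ms

0.1797 ms


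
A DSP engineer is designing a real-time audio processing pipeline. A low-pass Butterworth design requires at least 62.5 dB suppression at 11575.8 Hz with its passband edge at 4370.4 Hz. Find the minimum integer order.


Butterworth filter order formula:
n = log10(10^(A/10) - 1) / (2 * log10(f_stop/f_pass))
10^(62.5/10) - 1 = 1778278.41
f_stop/f_pass = 11575.8 / 4370.4 = 2.6487
n = 7.3872 -> ceil = 8

8


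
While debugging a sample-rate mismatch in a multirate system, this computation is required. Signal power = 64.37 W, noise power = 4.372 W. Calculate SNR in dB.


SNR in decibels:
SNR = 10 * log10(Ps / Pn)
    = 10 * log10(64.37 / 4.372)
    = 10 * log10(14.7232)
    = 10 * 1.168
    = 11.68 dB

11.68 dB


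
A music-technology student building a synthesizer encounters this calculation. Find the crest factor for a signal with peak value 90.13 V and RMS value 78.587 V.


Crest factor is the ratio of peak to RMS:
CF = V_peak / V_rms
   = 90.13 / 78.587
   = 1.1469

1.1469


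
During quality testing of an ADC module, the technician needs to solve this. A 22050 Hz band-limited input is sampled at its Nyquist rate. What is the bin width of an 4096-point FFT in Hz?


Step 1 — Nyquist sampling rate:
fs = 2 * fmax = 2 * 22050 = 44100 Hz

Step 2 — DFT bin spacing:
df = fs / N = 44100 / 4096 = 10.7666 Hz

10.7666 Hz


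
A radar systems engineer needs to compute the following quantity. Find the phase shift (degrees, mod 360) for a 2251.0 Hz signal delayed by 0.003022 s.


Phase shift from frequency and time delay:
phi = 360 * f * t_delay
    = 360 * 2251.0 * 0.003022
    = 2448.91 degrees
    mod 360 = 288.91 degrees

288.91 degrees


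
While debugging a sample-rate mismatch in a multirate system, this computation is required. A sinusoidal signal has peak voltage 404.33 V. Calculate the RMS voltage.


RMS voltage for a sinusoidal waveform:
V_rms = V_peak / sqrt(2)
      = 404.33 / 1.414214
      = 285.904 V

285.904 V


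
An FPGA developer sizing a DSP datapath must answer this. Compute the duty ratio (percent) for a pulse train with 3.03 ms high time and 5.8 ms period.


Duty cycle as a percentage:
DC = (t_on / T) * 100
   = (3.03 / 5.8) * 100
   = 0.522414 * 100
   = 52.24 %

52.24 %


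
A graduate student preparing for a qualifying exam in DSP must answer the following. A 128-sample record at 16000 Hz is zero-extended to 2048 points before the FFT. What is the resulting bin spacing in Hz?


Frequency resolution after zero-padding:
N_padded = 128 * 16 = 2048
df = fs / N_padded
   = 16000 / 2048
   = 7.8125 Hz

7.8125 Hz


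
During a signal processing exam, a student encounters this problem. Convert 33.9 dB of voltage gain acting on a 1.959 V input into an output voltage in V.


Output voltage from dB gain:
V_out = V_in * 10^(gain_dB / 20)
      = 1.959 * 10^(33.9 / 20)
      = 1.959 * 49.545019
      = 97.0587 V

97.0587 V


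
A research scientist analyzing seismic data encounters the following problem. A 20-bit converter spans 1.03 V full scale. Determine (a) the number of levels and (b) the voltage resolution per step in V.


Step 1 — number of quantization levels:
L = 2^N = 2^20 = 1048576

Step 2 — LSB step size:
delta = Vfs / L
      = 1.03 / 1048576
      = 9.8e-07 V

Levels = 1048576; step size = 9.8e-07 V


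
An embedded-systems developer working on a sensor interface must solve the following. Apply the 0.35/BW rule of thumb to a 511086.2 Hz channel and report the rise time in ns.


Rise time from bandwidth relationship:
tr = 0.35 / BW
   = 0.35 / 511086.2
   = 6.84815986e-07 s
   = 684.816 ns

684.816 ns


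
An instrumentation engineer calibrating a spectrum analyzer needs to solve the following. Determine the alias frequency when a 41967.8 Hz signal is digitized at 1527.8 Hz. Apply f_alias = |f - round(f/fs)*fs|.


Compute the nearest integer multiple of fs to the signal:
n = round(41967.8 / 1527.8) = 27
f_alias = |41967.8 - 27 * 1527.8|
        = |41967.8 - 41250.6|
        = 717.2 Hz

717.2


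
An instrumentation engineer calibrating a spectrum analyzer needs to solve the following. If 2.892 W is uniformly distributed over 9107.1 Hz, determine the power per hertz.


Power spectral density:
PSD = P / BW
    = 2.892 / 9107.1
    = 0.00031755 W/Hz

0.00031755 W/Hz


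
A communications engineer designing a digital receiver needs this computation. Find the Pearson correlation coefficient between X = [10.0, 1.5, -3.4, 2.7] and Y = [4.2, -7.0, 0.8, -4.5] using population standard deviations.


Pearson correlation coefficient (population):
r = cov(X,Y) / (std(X) * std(Y))
Mean X = 2.7, Mean Y = -1.625
Cov(X,Y) = 8.545
Std(X) = 4.794267, Std(Y) = 4.386556
r = 0.4063

0.4063


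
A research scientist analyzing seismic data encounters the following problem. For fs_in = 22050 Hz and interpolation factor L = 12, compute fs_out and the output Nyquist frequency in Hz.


Step 1 — output sample rate after interpolation by L:
fs_out = L * fs_in = 12 * 22050 = 264600 Hz

Step 2 — Nyquist frequency of the output stream:
f_Nyq = fs_out / 2 = 264600 / 2 = 132300.0 Hz

fs_out = 264600 Hz; f_Nyquist = 132300.0 Hz


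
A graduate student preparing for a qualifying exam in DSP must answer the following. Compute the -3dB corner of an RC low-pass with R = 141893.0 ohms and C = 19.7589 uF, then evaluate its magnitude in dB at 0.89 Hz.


Step 1 — cutoff frequency:
fc = 1 / (2*pi*R*C)
C = 19.7589 uF = 1.97589e-05 F
fc = 1 / (2*pi*141893.0*1.97589e-05)
   = 0.0567671 Hz

Step 2 — magnitude at f = 0.89 Hz:
|H(f)| = 1 / sqrt(1 + (f/fc)^2)
f/fc = 0.89 / 0.0567671 = 15.678095
|H| = 1 / sqrt(1 + 245.802663) = 0.0636539
|H|_dB = 20*log10(0.0636539) = -23.92 dB

fc = 0.0567671 Hz; |H(0.89 Hz)| = -23.92 dB


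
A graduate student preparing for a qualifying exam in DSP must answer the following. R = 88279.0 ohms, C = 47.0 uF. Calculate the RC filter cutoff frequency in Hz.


Cutoff frequency of a first-order RC filter:
fc = 1 / (2 * pi * R * C)
C = 47.0 uF = 4.7e-05 F
fc = 1 / (2 * pi * 88279.0 * 4.7e-05)
   = 1 / 26.069645839428
   = 0.038359 Hz

0.038359 Hz


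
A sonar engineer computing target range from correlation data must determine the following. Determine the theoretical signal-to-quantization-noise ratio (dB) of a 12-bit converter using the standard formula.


Theoretical SNR for a full-scale sinusoid:
SNR = 6.02 * N + 1.76
    = 6.02 * 12 + 1.76
    = 72.24 + 1.76
    = 74.0 dB

74.0 dB


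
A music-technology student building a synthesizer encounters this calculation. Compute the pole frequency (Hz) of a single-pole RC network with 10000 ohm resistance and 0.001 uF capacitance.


Cutoff frequency of a first-order RC filter:
fc = 1 / (2 * pi * R * C)
C = 0.001 uF = 1e-09 F
fc = 1 / (2 * pi * 10000 * 1e-09)
   = 1 / 6.2831853071796e-05
   = 15915.494309 Hz

15915.494309 Hz


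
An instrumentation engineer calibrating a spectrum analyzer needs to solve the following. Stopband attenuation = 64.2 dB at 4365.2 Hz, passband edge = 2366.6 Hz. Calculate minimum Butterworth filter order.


Butterworth filter order formula:
n = log10(10^(A/10) - 1) / (2 * log10(f_stop/f_pass))
10^(64.2/10) - 1 = 2630266.9919
f_stop/f_pass = 4365.2 / 2366.6 = 1.8445
n = 12.0731 -> ceil = 13

13


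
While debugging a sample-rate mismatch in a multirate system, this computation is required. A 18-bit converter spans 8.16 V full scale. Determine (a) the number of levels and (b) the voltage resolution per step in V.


Step 1 — number of quantization levels:
L = 2^N = 2^18 = 262144

Step 2 — LSB step size:
delta = Vfs / L
      = 8.16 / 262144
      = 3.113e-05 V

Levels = 262144; step size = 3.113e-05 V


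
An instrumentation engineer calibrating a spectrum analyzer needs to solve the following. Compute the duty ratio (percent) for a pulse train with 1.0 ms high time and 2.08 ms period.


Duty cycle as a percentage:
DC = (t_on / T) * 100
   = (1.0 / 2.08) * 100
   = 0.480769 * 100
   = 48.08 %

48.08 %


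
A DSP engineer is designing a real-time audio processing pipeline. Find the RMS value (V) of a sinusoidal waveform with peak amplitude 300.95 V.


RMS voltage for a sinusoidal waveform:
V_rms = V_peak / sqrt(2)
      = 300.95 / 1.414214
      = 212.804 V

212.804 V


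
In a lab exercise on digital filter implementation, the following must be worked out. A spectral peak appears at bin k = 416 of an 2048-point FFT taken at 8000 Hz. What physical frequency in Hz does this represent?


Frequency of DFT bin k:
f_k = k * fs / N
    = 416 * 8000 / 2048
    = 3328000 / 2048
    = 1625.0 Hz

1625.0 Hz


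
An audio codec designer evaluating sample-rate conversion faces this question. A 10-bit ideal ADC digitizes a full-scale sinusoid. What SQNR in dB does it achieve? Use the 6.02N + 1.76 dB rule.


Theoretical SNR for a full-scale sinusoid:
SNR = 6.02 * N + 1.76
    = 6.02 * 10 + 1.76
    = 60.2 + 1.76
    = 61.96 dB

61.96 dB


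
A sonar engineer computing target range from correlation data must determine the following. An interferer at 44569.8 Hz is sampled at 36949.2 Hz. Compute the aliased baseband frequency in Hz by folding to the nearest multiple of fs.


Compute the nearest integer multiple of fs to the signal:
n = round(44569.8 / 36949.2) = 1
f_alias = |44569.8 - 1 * 36949.2|
        = |44569.8 - 36949.2|
        = 7620.6 Hz

7620.6


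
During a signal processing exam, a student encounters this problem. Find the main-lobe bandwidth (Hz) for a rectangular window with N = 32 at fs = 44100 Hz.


Main lobe width for a rectangular window:
Width = 2 * fs / N
      = 2 * 44100 / 32
      = 88200 / 32
      = 2756.25 Hz

2756.25 Hz


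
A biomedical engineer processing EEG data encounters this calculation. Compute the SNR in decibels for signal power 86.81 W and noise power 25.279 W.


SNR in decibels:
SNR = 10 * log10(Ps / Pn)
    = 10 * log10(86.81 / 25.279)
    = 10 * log10(3.4341)
    = 10 * 0.5358
    = 5.36 dB

5.36 dB


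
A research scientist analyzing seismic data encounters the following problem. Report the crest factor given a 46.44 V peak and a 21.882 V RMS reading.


Crest factor is the ratio of peak to RMS:
CF = V_peak / V_rms
   = 46.44 / 21.882
   = 2.1223

2.1223


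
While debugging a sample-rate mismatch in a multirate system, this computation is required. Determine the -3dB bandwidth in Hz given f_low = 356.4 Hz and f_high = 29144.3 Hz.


Bandwidth is the difference of -3dB frequencies:
BW = f_high - f_low
   = 29144.3 - 356.4
   = 28787.9 Hz

28787.9 Hz


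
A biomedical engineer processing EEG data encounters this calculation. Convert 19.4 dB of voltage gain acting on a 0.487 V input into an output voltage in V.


Output voltage from dB gain:
V_out = V_in * 10^(gain_dB / 20)
      = 0.487 * 10^(19.4 / 20)
      = 0.487 * 9.332543
      = 4.5449 V

4.5449 V


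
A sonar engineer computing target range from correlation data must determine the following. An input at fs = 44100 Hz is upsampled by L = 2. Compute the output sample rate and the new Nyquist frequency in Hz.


Step 1 — output sample rate after interpolation by L:
fs_out = L * fs_in = 2 * 44100 = 88200 Hz

Step 2 — Nyquist frequency of the output stream:
f_Nyq = fs_out / 2 = 88200 / 2 = 44100.0 Hz

fs_out = 88200 Hz; f_Nyquist = 44100.0 Hz


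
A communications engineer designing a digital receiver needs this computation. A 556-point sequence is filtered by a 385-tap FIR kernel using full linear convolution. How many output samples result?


Linear convolution output length:
L = N + M - 1
  = 556 + 385 - 1
  = 940 samples

940


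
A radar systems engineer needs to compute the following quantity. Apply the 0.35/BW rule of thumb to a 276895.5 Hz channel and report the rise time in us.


Rise time from bandwidth relationship:
tr = 0.35 / BW
   = 0.35 / 276895.5
   = 1.264014764e-06 s
   = 1.264 us

1.264 us


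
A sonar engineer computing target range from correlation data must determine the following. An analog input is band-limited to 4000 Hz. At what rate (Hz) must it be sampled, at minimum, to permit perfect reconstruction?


The Nyquist rate is twice the maximum frequency component.
fs_min = 2 * fmax
      = 2 * 4000
      = 8000 Hz

8000


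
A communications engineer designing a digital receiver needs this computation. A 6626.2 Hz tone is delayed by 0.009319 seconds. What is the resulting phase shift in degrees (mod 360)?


Phase shift from frequency and time delay:
phi = 360 * f * t_delay
    = 360 * 6626.2 * 0.009319
    = 22229.84 degrees
    mod 360 = 269.84 degrees

269.84 degrees


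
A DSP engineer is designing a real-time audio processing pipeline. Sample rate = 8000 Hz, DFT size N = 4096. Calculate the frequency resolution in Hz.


DFT frequency resolution:
df = fs / N
   = 8000 / 4096
   = 1.9531 Hz

1.9531 Hz


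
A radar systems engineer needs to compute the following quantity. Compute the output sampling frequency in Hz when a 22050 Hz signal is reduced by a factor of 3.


Decimation reduces the sample rate:
fs_out = fs_in / M
       = 22050 / 3
       = 7350.0 Hz

7350.0 Hz


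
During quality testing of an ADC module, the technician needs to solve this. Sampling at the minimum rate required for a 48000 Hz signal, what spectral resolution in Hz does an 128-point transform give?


Step 1 — Nyquist sampling rate:
fs = 2 * fmax = 2 * 48000 = 96000 Hz

Step 2 — DFT bin spacing:
df = fs / N = 96000 / 128 = 750.0 Hz

750.0 Hz


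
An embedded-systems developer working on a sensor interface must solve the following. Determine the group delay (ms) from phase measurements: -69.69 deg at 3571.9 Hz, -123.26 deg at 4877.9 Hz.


Group delay from phase difference:
tau = -d(phi)/d(omega)
d(phi) = -53.57 deg = -0.934973 rad
d(omega) = 2*pi*(4877.9 - 3571.9) = 8205.84 rad/s
tau = -(-0.934973) / 8205.84
    = 0.1139 ms

0.1139 ms


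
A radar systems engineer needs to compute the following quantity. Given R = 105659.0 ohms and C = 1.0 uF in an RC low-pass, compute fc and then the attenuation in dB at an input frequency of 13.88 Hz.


Step 1 — cutoff frequency:
fc = 1 / (2*pi*R*C)
C = 1.0 uF = 1e-06 F
fc = 1 / (2*pi*105659.0*1e-06)
   = 1.50631 Hz

Step 2 — magnitude at f = 13.88 Hz:
|H(f)| = 1 / sqrt(1 + (f/fc)^2)
f/fc = 13.88 / 1.50631 = 9.214571
|H| = 1 / sqrt(1 + 84.908319) = 0.1078903
|H|_dB = 20*log10(0.1078903) = -19.34 dB

fc = 1.50631 Hz; |H(13.88 Hz)| = -19.34 dB


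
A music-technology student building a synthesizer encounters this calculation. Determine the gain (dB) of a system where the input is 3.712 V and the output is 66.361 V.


Voltage gain in dB:
G = 20 * log10(Vout / Vin)
  = 20 * log10(66.361 / 3.712)
  = 20 * log10(17.877425)
  = 20 * 1.252305
  = 25.05 dB

25.05 dB


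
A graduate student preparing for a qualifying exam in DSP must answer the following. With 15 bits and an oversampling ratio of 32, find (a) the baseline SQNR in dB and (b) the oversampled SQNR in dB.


Step 1 — baseline SQNR at Nyquist:
SQNR_base = 6.02*N + 1.76
          = 6.02*15 + 1.76
          = 92.06 dB

Step 2 — oversampling processing gain:
G = 10*log10(OSR) = 10*log10(32) = 15.05 dB

Step 3 — total:
SQNR_total = 92.06 + 15.05 = 107.11 dB

Base SQNR = 92.06 dB; oversampled SQNR = 107.11 dB


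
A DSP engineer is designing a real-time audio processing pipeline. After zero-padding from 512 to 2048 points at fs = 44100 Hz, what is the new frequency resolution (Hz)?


Frequency resolution after zero-padding:
N_padded = 512 * 4 = 2048
df = fs / N_padded
   = 44100 / 2048
   = 21.5332 Hz

21.5332 Hz


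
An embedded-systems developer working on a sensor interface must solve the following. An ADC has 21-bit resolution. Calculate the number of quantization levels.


Number of quantization levels = 2^N
= 2^21
= 2097152

2097152


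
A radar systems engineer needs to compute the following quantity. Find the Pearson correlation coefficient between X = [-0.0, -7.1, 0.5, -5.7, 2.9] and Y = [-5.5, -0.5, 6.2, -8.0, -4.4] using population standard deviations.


Pearson correlation coefficient (population):
r = cov(X,Y) / (std(X) * std(Y))
Mean X = -1.88, Mean Y = -2.44
Cov(X,Y) = 3.3108
Std(X) = 3.844164, Std(Y) = 4.950394
r = 0.174

0.174


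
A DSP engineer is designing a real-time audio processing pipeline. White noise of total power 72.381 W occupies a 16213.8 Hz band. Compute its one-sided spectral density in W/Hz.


Power spectral density:
PSD = P / BW
    = 72.381 / 16213.8
    = 0.00446416 W/Hz

0.00446416 W/Hz


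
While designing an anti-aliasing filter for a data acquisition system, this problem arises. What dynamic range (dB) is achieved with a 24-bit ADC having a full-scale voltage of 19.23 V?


Dynamic range from full-scale to LSB:
V_min = V_max / 2^bits = 19.23 / 2^24
DR = 20 * log10(V_max / V_min)
   = 20 * log10(2^24)
   = 20 * 24 * log10(2)
   = 144.49 dB

144.49 dB


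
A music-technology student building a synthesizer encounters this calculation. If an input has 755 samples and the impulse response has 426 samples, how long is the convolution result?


Linear convolution output length:
L = N + M - 1
  = 755 + 426 - 1
  = 1180 samples

1180


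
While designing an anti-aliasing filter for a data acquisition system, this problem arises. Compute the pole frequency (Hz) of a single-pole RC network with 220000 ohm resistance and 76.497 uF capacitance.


Cutoff frequency of a first-order RC filter:
fc = 1 / (2 * pi * R * C)
C = 76.497 uF = 7.6497e-05 F
fc = 1 / (2 * pi * 220000 * 7.6497e-05)
   = 1 / 105.74186181753
   = 0.009457 Hz

0.009457 Hz
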